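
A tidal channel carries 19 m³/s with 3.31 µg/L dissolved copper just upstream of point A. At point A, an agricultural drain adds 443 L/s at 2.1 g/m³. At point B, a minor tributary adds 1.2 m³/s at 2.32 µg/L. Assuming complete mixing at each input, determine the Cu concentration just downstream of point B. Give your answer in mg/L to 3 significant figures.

3.31 µg/L = 0.00331 mg/L.
443 L/s = 0.443 m³/s.
After input A: C = (19·0.00331 + 0.443·2.1) / 19.44 = 0.05108 mg/L.
2.32 µg/L = 0.00232 mg/L.
After input B: C = (19.44·0.05108 + 1.2·0.00232) / 20.64 = 0.04825 mg/L.

0.0482 mg/L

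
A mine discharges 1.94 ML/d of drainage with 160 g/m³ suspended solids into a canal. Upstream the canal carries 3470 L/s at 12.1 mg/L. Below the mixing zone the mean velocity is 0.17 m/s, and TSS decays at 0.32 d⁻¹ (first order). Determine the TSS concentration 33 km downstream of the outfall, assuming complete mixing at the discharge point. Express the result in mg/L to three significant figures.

6.36 mg/L

1.94 ML/d = 0.02245 m³/s.
3470 L/s = 3.47 m³/s.
After complete mixing, C₀ = (0.02245·160 + 3.47·12.1) / 3.492 = 13.05 mg/L.
Travel time t = 3.3e+04 m / 0.17 m/s = 1.941e+05 s = 2.247 d.
C = 13.05·exp(−0.32·2.247) = 13.05·0.4873 = 6.359 mg/L.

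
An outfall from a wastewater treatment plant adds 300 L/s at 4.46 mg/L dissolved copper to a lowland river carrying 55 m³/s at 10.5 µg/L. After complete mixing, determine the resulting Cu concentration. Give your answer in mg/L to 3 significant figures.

0.0346 mg/L

300 L/s = 0.3 m³/s.
10.5 µg/L = 0.0105 mg/L.
Flow-weighted mixing gives C = (0.3·4.46 + 55·0.0105) / (0.3 + 55) = 1.915/55.3 = 0.03464 mg/L.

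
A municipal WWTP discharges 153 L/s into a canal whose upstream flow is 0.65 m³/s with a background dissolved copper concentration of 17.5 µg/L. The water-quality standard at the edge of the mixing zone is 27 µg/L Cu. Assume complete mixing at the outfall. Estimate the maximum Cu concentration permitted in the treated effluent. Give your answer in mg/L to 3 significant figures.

0.0674 mg/L

153 L/s = 0.153 m³/s.
17.5 µg/L = 0.0175 mg/L.
27 µg/L = 0.027 mg/L.
Mass balance: 0.027·0.803 = 0.153·Cₑ + 0.65·0.0175.
Cₑ = (0.02168 − 0.01138) / 0.153 = 0.06736 mg/L.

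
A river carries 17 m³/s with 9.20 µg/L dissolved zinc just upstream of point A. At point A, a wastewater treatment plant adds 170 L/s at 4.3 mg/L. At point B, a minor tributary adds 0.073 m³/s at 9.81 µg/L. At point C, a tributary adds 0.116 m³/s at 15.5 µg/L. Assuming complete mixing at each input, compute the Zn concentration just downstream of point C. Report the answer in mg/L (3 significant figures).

9.20 µg/L = 0.0092 mg/L.
170 L/s = 0.17 m³/s.
After input A: C = (17·0.0092 + 0.17·4.3) / 17.17 = 0.05168 mg/L.
9.81 µg/L = 0.00981 mg/L.
After input B: C = (17.17·0.05168 + 0.073·0.00981) / 17.24 = 0.05151 mg/L.
15.5 µg/L = 0.0155 mg/L.
After input C: C = (17.24·0.05151 + 0.116·0.0155) / 17.36 = 0.05127 mg/L.

0.0513 mg/L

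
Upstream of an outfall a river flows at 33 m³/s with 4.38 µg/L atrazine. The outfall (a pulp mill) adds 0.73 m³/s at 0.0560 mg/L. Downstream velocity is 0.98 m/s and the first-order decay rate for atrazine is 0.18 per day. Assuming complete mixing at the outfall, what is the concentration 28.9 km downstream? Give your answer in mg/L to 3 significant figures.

0.00517 mg/L

4.38 µg/L = 0.00438 mg/L.
After complete mixing, C₀ = (0.73·0.056 + 33·0.00438) / 33.73 = 0.005497 mg/L.
Travel time t = 2.89e+04 m / 0.98 m/s = 2.949e+04 s = 0.3413 d.
C = 0.005497·exp(−0.18·0.3413) = 0.005497·0.9404 = 0.00517 mg/L.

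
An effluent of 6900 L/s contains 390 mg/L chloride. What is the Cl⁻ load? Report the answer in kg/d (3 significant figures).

6900 L/s = 6.9 m³/s.
Mass flux = Q·C = 6.9 m³/s × 390 g/m³ = 2691 g/s.
= 2691 g/s × 86.4 = 2.325e+05 kg/d.

233000 kg/d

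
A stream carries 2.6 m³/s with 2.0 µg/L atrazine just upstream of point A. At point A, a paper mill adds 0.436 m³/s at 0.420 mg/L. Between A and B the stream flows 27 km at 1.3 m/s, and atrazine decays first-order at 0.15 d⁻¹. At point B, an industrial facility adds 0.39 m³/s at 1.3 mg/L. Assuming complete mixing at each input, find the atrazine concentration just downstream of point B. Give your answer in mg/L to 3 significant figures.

0.201 mg/L

2.0 µg/L = 0.002 mg/L.
After input A: C = (2.6·0.002 + 0.436·0.42) / 3.036 = 0.06203 mg/L.
Over the 27 km reach to input B (t = 2.077e+04 s = 0.2404 d), decay gives C = 0.06203·exp(−0.15·0.2404) = 0.05983 mg/L.
After input B: C = (3.036·0.05983 + 0.39·1.3) / 3.426 = 0.201 mg/L.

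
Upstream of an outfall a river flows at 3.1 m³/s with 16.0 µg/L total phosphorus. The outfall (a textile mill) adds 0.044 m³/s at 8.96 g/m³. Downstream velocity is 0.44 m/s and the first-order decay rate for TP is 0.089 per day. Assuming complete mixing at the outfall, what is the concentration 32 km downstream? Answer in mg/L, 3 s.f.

0.131 mg/L

16.0 µg/L = 0.016 mg/L.
After complete mixing, C₀ = (0.044·8.96 + 3.1·0.016) / 3.144 = 0.1412 mg/L.
Travel time t = 3.2e+04 m / 0.44 m/s = 7.273e+04 s = 0.8418 d.
C = 0.1412·exp(−0.089·0.8418) = 0.1412·0.9278 = 0.131 mg/L.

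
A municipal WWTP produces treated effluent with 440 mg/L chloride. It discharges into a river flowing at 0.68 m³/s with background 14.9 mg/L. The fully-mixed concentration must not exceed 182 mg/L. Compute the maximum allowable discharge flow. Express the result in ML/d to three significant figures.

38.1 ML/d

Mass balance at complete mixing: C_std·(Q_w + Q_r) = Q_w·C_e + Q_r·C_b.
Rearranging, Q_w = Q_r·(C_std − C_b)/(C_e − C_std) = 0.68·(182 − 14.9) / (440 − 182) = 0.4404 m³/s.
= 38.05 ML/d.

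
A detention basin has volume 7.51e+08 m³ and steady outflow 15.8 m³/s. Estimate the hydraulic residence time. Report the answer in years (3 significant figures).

Q = 15.8 m³/s × 3.156e+07 s/yr = 4.986e+08 m³/yr.
Hydraulic residence time τ = V/Q = 7.51e+08/4.986e+08 = 1.506 yr.

1.51 yr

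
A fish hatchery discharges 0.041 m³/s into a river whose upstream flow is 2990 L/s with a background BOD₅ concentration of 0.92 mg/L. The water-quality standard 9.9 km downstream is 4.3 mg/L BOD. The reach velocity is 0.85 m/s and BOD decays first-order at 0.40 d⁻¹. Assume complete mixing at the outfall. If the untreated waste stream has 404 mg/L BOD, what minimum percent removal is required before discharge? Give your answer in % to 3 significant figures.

2990 L/s = 2.99 m³/s.
Travel time to the compliance point: t = 9900/0.85 = 1.165e+04 s = 0.1348 d; decay factor exp(−0.40·0.1348) = 0.9475.
So the concentration just after mixing may be at most 4.3/0.9475 = 4.538 mg/L.
Mass balance: 4.538·3.031 = 0.041·Cₑ + 2.99·0.92.
Cₑ = (13.76 − 2.751) / 0.041 = 268.4 mg/L.
Required removal = 1 − 268.4/404 = 33.56 %.

33.6 %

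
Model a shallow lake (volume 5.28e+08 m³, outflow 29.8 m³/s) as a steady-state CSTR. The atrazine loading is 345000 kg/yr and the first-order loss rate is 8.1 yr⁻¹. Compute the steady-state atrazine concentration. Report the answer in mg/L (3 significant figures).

0.0661 mg/L

Outflow Q = 29.8 m³/s × 3.156e+07 s/yr = 9.404e+08 m³/yr.
Steady-state CSTR mass balance: W = Q·C + k·V·C, so C = W/(Q + kV).
Q + kV = 9.404e+08 + 8.1·5.28e+08 = 5.217e+09 m³/yr.
C = 345000/5.217e+09 = 6.613e-05 kg/m³ = 0.06613 mg/L.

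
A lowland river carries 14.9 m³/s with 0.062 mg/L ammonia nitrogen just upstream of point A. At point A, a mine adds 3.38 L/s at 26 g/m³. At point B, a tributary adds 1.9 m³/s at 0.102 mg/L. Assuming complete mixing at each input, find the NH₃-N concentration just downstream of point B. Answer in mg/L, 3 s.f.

3.38 L/s = 0.00338 m³/s.
After input A: C = (14.9·0.062 + 0.00338·26) / 14.9 = 0.06788 mg/L.
After input B: C = (14.9·0.06788 + 1.9·0.102) / 16.8 = 0.07174 mg/L.

0.0717 mg/L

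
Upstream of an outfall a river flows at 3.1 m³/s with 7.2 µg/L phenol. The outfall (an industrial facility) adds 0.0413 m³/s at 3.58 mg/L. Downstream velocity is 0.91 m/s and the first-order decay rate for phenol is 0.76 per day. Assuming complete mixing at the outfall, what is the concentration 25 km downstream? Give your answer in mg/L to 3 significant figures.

0.0425 mg/L

7.2 µg/L = 0.0072 mg/L.
After complete mixing, C₀ = (0.0413·3.58 + 3.1·0.0072) / 3.141 = 0.05417 mg/L.
Travel time t = 2.5e+04 m / 0.91 m/s = 2.747e+04 s = 0.318 d.
C = 0.05417·exp(−0.76·0.318) = 0.05417·0.7853 = 0.04254 mg/L.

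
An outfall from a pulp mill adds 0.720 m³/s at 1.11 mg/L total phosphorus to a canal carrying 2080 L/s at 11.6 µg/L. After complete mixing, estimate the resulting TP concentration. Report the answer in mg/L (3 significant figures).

0.294 mg/L

2080 L/s = 2.08 m³/s.
11.6 µg/L = 0.0116 mg/L.
By mass balance at complete mixing, C = (0.72·1.11 + 2.08·0.0116) / (0.72 + 2.08) = 0.8233/2.8 = 0.294 mg/L.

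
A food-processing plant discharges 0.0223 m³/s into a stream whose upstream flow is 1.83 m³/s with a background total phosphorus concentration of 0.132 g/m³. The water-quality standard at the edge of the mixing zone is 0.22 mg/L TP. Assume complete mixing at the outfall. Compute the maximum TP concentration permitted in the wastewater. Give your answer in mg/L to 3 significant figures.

Mass balance: 0.22·1.852 = 0.0223·Cₑ + 1.83·0.132.
Cₑ = (0.4075 − 0.2416) / 0.0223 = 7.442 mg/L.

7.44 mg/L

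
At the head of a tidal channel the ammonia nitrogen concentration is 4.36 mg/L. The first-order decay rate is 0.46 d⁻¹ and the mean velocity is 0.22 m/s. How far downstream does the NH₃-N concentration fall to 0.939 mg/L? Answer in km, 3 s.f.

63.4 km

From C = C₀·e^(−kt), t = ln(C₀/C)/k = ln(4.36/0.939)/0.46 = 1.535/0.46 = 3.338 d.
Distance = v·t = 0.22 m/s × 2.884e+05 s = 6.345e+04 m = 63.45 km.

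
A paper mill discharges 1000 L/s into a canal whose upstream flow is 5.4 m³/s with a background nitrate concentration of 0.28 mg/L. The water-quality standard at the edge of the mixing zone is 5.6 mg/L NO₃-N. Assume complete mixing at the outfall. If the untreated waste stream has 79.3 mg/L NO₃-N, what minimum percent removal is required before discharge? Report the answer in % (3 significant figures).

1000 L/s = 1 m³/s.
Mass balance: 5.6·6.4 = 1·Cₑ + 5.4·0.28.
Cₑ = (35.84 − 1.512) / 1 = 34.33 mg/L.
Required removal = 1 − 34.33/79.3 = 56.71 %.

56.7 %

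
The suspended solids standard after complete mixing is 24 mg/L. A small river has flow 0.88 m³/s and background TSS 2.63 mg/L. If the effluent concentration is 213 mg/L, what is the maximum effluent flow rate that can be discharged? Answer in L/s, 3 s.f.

Mass balance at complete mixing: C_std·(Q_w + Q_r) = Q_w·C_e + Q_r·C_b.
Rearranging, Q_w = Q_r·(C_std − C_b)/(C_e − C_std) = 0.88·(24 − 2.63) / (213 − 24) = 0.0995 m³/s.
= 99.5 L/s.

99.5 L/s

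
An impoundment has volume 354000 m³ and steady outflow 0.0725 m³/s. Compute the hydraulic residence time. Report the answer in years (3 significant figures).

0.155 yr

Q = 0.0725 m³/s × 3.156e+07 s/yr = 2.288e+06 m³/yr.
Hydraulic residence time τ = V/Q = 354000/2.288e+06 = 0.1547 yr.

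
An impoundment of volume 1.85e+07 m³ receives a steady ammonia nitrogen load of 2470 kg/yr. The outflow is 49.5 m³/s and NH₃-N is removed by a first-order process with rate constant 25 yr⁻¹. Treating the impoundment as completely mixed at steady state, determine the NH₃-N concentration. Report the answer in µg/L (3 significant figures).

1.22 µg/L

Outflow Q = 49.5 m³/s × 3.156e+07 s/yr = 1.562e+09 m³/yr.
Steady-state CSTR mass balance: W = Q·C + k·V·C, so C = W/(Q + kV).
Q + kV = 1.562e+09 + 25·1.85e+07 = 2.025e+09 m³/yr.
C = 2470/2.025e+09 = 1.22e-06 kg/m³ = 0.00122 mg/L = 1.22 µg/L.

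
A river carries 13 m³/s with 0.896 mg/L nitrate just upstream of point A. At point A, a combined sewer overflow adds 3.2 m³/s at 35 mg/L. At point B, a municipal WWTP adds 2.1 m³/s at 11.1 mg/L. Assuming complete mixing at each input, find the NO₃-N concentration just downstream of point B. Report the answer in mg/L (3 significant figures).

8.03 mg/L

After input A: C = (13·0.896 + 3.2·35) / 16.2 = 7.633 mg/L.
After input B: C = (16.2·7.633 + 2.1·11.1) / 18.3 = 8.03 mg/L.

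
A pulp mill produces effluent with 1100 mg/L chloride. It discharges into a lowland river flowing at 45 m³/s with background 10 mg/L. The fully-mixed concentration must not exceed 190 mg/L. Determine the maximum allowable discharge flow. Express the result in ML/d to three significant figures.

769 ML/d

Mass balance at complete mixing: C_std·(Q_w + Q_r) = Q_w·C_e + Q_r·C_b.
Rearranging, Q_w = Q_r·(C_std − C_b)/(C_e − C_std) = 45·(190 − 10) / (1100 − 190) = 8.901 m³/s.
= 769.1 ML/d.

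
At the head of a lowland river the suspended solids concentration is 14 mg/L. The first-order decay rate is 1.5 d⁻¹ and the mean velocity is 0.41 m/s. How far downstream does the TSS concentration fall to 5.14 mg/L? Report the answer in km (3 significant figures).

23.7 km

From C = C₀·e^(−kt), t = ln(C₀/C)/k = ln(14/5.14)/1.5 = 1.002/1.5 = 0.668 d.
Distance = v·t = 0.41 m/s × 5.772e+04 s = 2.366e+04 m = 23.66 km.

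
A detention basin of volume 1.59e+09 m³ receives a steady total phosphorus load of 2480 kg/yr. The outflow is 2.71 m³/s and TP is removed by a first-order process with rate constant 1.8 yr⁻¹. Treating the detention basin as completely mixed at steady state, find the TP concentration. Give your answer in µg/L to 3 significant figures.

Outflow Q = 2.71 m³/s × 3.156e+07 s/yr = 8.552e+07 m³/yr.
Steady-state CSTR mass balance: W = Q·C + k·V·C, so C = W/(Q + kV).
Q + kV = 8.552e+07 + 1.8·1.59e+09 = 2.948e+09 m³/yr.
C = 2480/2.948e+09 = 8.414e-07 kg/m³ = 0.0008414 mg/L = 0.8414 µg/L.

0.841 µg/L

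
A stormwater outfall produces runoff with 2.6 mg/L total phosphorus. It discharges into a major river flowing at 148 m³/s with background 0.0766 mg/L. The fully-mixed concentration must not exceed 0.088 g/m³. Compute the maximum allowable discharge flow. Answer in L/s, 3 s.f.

Mass balance at complete mixing: C_std·(Q_w + Q_r) = Q_w·C_e + Q_r·C_b.
Rearranging, Q_w = Q_r·(C_std − C_b)/(C_e − C_std) = 148·(0.088 − 0.0766) / (2.6 − 0.088) = 0.6717 m³/s.
= 671.7 L/s.

672 L/s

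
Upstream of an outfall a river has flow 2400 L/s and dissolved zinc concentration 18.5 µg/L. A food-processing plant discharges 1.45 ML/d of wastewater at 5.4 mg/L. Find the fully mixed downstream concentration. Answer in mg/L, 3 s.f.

1.45 ML/d = 0.01678 m³/s.
2400 L/s = 2.4 m³/s.
18.5 µg/L = 0.0185 mg/L.
Flow-weighted mixing gives C = (0.01678·5.4 + 2.4·0.0185) / (0.01678 + 2.4) = 0.135/2.417 = 0.05587 mg/L.

0.0559 mg/L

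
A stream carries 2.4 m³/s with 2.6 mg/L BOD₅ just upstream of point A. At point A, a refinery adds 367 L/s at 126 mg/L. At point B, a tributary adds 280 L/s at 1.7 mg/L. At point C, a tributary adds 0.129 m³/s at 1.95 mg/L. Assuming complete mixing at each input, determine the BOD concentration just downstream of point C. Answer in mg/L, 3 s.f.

367 L/s = 0.367 m³/s.
After input A: C = (2.4·2.6 + 0.367·126) / 2.767 = 18.97 mg/L.
280 L/s = 0.28 m³/s.
After input B: C = (2.767·18.97 + 0.28·1.7) / 3.047 = 17.38 mg/L.
After input C: C = (3.047·17.38 + 0.129·1.95) / 3.176 = 16.75 mg/L.

16.8 mg/L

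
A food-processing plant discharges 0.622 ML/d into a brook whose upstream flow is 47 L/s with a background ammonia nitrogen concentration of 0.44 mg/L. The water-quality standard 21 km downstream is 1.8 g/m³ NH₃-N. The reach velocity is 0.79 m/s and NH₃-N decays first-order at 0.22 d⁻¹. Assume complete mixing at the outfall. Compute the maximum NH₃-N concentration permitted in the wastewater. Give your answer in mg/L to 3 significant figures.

0.622 ML/d = 0.007199 m³/s.
47 L/s = 0.047 m³/s.
Travel time to the compliance point: t = 2.1e+04/0.79 = 2.658e+04 s = 0.3077 d; decay factor exp(−0.22·0.3077) = 0.9346.
So the concentration just after mixing may be at most 1.8/0.9346 = 1.926 mg/L.
Mass balance: 1.926·0.0542 = 0.007199·Cₑ + 0.047·0.44.
Cₑ = (0.1044 − 0.02068) / 0.007199 = 11.63 mg/L.

11.6 mg/L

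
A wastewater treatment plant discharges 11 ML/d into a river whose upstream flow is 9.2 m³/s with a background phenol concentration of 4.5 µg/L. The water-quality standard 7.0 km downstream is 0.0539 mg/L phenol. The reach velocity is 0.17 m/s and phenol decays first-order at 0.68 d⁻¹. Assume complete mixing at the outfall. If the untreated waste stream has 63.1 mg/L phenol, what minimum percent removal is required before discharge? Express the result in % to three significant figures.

91.9 %

11 ML/d = 0.1273 m³/s.
4.5 µg/L = 0.0045 mg/L.
Travel time to the compliance point: t = 7000/0.17 = 4.118e+04 s = 0.4766 d; decay factor exp(−0.68·0.4766) = 0.7232.
So the concentration just after mixing may be at most 0.0539/0.7232 = 0.07453 mg/L.
Mass balance: 0.07453·9.327 = 0.1273·Cₑ + 9.2·0.0045.
Cₑ = (0.6952 − 0.0414) / 0.1273 = 5.135 mg/L.
Required removal = 1 − 5.135/63.1 = 91.86 %.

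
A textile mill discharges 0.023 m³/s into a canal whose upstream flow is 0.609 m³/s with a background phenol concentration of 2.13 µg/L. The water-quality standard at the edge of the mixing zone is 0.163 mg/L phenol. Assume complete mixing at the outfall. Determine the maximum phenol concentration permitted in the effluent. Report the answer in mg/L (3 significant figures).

4.42 mg/L

2.13 µg/L = 0.00213 mg/L.
Mass balance: 0.163·0.632 = 0.023·Cₑ + 0.609·0.00213.
Cₑ = (0.103 − 0.001297) / 0.023 = 4.423 mg/L.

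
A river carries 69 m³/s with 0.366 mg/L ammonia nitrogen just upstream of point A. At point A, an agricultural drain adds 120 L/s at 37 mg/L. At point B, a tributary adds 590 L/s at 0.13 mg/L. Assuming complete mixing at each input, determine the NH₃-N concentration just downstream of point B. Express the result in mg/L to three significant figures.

120 L/s = 0.12 m³/s.
After input A: C = (69·0.366 + 0.12·37) / 69.12 = 0.4296 mg/L.
590 L/s = 0.59 m³/s.
After input B: C = (69.12·0.4296 + 0.59·0.13) / 69.71 = 0.4271 mg/L.

0.427 mg/L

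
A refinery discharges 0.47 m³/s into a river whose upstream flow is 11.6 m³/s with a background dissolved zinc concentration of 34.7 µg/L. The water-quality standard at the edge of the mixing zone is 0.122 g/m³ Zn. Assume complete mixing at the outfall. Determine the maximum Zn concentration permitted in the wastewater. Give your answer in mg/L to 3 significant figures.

34.7 µg/L = 0.0347 mg/L.
Mass balance: 0.122·12.07 = 0.47·Cₑ + 11.6·0.0347.
Cₑ = (1.473 − 0.4025) / 0.47 = 2.277 mg/L.

2.28 mg/L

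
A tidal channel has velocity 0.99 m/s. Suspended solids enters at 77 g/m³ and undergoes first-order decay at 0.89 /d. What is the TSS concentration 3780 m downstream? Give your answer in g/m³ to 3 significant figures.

74.0 g/m³

Travel time t = 3780 m / 0.99 m/s = 3780/0.99 = 3818 s = 0.04419 d.
First-order decay: C = 77·exp(−0.89·0.04419) = 77·0.9614 = 74.03 g/m³.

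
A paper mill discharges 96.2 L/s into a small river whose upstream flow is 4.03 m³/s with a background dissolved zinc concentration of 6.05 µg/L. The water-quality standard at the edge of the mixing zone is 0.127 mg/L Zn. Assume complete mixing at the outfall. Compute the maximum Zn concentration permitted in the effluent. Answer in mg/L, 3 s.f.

96.2 L/s = 0.0962 m³/s.
6.05 µg/L = 0.00605 mg/L.
Mass balance: 0.127·4.126 = 0.0962·Cₑ + 4.03·0.00605.
Cₑ = (0.524 − 0.02438) / 0.0962 = 5.194 mg/L.

5.19 mg/L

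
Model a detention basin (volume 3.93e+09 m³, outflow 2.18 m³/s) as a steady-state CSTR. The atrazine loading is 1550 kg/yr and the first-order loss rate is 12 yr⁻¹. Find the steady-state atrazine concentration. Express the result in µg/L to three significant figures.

0.0328 µg/L

Outflow Q = 2.18 m³/s × 3.156e+07 s/yr = 6.88e+07 m³/yr.
Steady-state CSTR mass balance: W = Q·C + k·V·C, so C = W/(Q + kV).
Q + kV = 6.88e+07 + 12·3.93e+09 = 4.723e+10 m³/yr.
C = 1550/4.723e+10 = 3.282e-08 kg/m³ = 3.282e-05 mg/L = 0.03282 µg/L.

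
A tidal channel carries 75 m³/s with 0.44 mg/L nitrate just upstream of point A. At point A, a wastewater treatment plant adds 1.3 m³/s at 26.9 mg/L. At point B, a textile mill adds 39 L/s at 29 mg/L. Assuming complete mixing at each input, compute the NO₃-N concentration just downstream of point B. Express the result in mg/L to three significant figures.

0.905 mg/L

After input A: C = (75·0.44 + 1.3·26.9) / 76.3 = 0.8908 mg/L.
39 L/s = 0.039 m³/s.
After input B: C = (76.3·0.8908 + 0.039·29) / 76.34 = 0.9052 mg/L.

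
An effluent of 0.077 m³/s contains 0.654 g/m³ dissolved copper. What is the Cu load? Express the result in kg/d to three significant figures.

Mass flux = Q·C = 0.077 m³/s × 0.654 g/m³ = 0.05036 g/s.
= 0.05036 g/s × 86.4 = 4.351 kg/d.

4.35 kg/d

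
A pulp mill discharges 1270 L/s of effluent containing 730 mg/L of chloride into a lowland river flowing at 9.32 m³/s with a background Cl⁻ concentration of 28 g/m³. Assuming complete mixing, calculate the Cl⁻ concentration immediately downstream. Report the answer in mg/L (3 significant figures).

1270 L/s = 1.27 m³/s.
Conservation of mass across the mixing zone: C = (1.27·730 + 9.32·28) / (1.27 + 9.32) = 1188/10.59 = 112.2 mg/L.

112 mg/L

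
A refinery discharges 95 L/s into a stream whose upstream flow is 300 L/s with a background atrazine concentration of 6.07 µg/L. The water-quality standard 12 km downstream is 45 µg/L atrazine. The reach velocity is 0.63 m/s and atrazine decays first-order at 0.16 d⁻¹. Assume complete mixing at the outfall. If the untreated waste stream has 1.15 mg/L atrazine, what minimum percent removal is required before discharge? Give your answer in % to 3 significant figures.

95 L/s = 0.095 m³/s.
300 L/s = 0.3 m³/s.
6.07 µg/L = 0.00607 mg/L.
45 µg/L = 0.045 mg/L.
Travel time to the compliance point: t = 1.2e+04/0.63 = 1.905e+04 s = 0.2205 d; decay factor exp(−0.16·0.2205) = 0.9653.
So the concentration just after mixing may be at most 0.045/0.9653 = 0.04662 mg/L.
Mass balance: 0.04662·0.395 = 0.095·Cₑ + 0.3·0.00607.
Cₑ = (0.01841 − 0.001821) / 0.095 = 0.1747 mg/L.
Required removal = 1 − 0.1747/1.15 = 84.81 %.

84.8 %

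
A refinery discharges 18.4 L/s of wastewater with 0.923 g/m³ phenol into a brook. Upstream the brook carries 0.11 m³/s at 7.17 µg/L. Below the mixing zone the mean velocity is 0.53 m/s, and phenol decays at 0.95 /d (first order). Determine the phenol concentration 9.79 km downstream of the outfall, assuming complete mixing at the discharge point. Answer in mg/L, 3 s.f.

0.113 mg/L

18.4 L/s = 0.0184 m³/s.
7.17 µg/L = 0.00717 mg/L.
After complete mixing, C₀ = (0.0184·0.923 + 0.11·0.00717) / 0.1284 = 0.1384 mg/L.
Travel time t = 9790 m / 0.53 m/s = 1.847e+04 s = 0.2138 d.
C = 0.1384·exp(−0.95·0.2138) = 0.1384·0.8162 = 0.113 mg/L.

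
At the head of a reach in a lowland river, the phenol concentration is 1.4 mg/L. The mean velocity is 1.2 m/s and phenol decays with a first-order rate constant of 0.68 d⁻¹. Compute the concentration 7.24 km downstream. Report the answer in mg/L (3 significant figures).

1.34 mg/L

Travel time t = 7.24 km / 1.2 m/s = 7240/1.2 = 6033 s = 0.06983 d.
First-order decay: C = 1.4·exp(−0.68·0.06983) = 1.4·0.9536 = 1.335 mg/L.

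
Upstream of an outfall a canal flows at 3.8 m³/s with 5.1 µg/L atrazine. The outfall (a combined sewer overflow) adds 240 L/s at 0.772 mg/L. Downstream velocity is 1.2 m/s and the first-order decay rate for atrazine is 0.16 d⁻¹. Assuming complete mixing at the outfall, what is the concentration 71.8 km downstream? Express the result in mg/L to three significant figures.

0.0453 mg/L

240 L/s = 0.24 m³/s.
5.1 µg/L = 0.0051 mg/L.
After complete mixing, C₀ = (0.24·0.772 + 3.8·0.0051) / 4.04 = 0.05066 mg/L.
Travel time t = 7.18e+04 m / 1.2 m/s = 5.983e+04 s = 0.6925 d.
C = 0.05066·exp(−0.16·0.6925) = 0.05066·0.8951 = 0.04535 mg/L.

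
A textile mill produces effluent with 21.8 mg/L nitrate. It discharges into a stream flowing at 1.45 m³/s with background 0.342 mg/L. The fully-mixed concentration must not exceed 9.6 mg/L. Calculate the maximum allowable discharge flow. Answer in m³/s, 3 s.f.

Mass balance at complete mixing: C_std·(Q_w + Q_r) = Q_w·C_e + Q_r·C_b.
Rearranging, Q_w = Q_r·(C_std − C_b)/(C_e − C_std) = 1.45·(9.6 − 0.342) / (21.8 − 9.6) = 1.1 m³/s.

1.10 m³/s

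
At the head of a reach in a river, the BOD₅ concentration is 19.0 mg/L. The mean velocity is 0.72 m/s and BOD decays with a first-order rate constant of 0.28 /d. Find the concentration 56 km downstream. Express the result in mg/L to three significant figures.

14.8 mg/L

Travel time t = 56 km / 0.72 m/s = 5.6e+04/0.72 = 7.778e+04 s = 0.9002 d.
First-order decay: C = 19.0·exp(−0.28·0.9002) = 19.0·0.7772 = 14.77 mg/L.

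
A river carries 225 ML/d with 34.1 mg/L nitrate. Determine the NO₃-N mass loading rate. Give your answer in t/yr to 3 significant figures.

225 ML/d = 2.604 m³/s.
Mass flux = Q·C = 2.604 m³/s × 34.1 g/m³ = 88.8 g/s.
= 88.8 g/s × 31.56 = 2802 t/yr.

2800 t/yr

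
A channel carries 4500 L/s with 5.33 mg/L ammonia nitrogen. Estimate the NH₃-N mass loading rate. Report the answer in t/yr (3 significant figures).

4500 L/s = 4.5 m³/s.
Mass flux = Q·C = 4.5 m³/s × 5.33 g/m³ = 23.98 g/s.
= 23.98 g/s × 31.56 = 756.9 t/yr.

757 t/yr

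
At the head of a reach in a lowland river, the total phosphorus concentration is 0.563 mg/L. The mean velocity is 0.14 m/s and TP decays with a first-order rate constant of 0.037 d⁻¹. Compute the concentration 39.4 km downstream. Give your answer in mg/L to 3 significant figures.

Travel time t = 39.4 km / 0.14 m/s = 3.94e+04/0.14 = 2.814e+05 s = 3.257 d.
First-order decay: C = 0.563·exp(−0.037·3.257) = 0.563·0.8865 = 0.4991 mg/L.

0.499 mg/L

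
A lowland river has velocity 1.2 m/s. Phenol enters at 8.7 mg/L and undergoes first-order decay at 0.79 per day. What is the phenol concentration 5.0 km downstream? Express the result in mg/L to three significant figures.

Travel time t = 5.0 km / 1.2 m/s = 5000/1.2 = 4167 s = 0.04823 d.
First-order decay: C = 8.7·exp(−0.79·0.04823) = 8.7·0.9626 = 8.375 mg/L.

8.37 mg/L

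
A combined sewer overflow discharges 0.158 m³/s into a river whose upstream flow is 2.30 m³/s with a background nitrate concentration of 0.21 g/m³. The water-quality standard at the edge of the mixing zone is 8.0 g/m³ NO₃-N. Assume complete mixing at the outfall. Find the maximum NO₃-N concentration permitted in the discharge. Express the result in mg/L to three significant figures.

121 mg/L

Mass balance: 8·2.458 = 0.158·Cₑ + 2.3·0.21.
Cₑ = (19.66 − 0.483) / 0.158 = 121.4 mg/L.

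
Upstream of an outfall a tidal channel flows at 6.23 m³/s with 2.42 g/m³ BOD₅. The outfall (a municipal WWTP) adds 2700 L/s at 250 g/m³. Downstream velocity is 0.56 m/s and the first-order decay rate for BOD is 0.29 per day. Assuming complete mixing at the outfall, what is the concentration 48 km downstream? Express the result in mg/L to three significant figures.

2700 L/s = 2.7 m³/s.
After complete mixing, C₀ = (2.7·250 + 6.23·2.42) / 8.93 = 77.28 mg/L.
Travel time t = 4.8e+04 m / 0.56 m/s = 8.571e+04 s = 0.9921 d.
C = 77.28·exp(−0.29·0.9921) = 77.28·0.75 = 57.96 mg/L.

58.0 mg/L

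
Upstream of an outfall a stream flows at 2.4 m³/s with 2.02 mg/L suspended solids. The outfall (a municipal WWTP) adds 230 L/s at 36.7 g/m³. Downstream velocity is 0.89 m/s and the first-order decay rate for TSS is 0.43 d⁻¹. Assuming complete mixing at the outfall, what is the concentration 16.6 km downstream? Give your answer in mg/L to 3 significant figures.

230 L/s = 0.23 m³/s.
After complete mixing, C₀ = (0.23·36.7 + 2.4·2.02) / 2.63 = 5.053 mg/L.
Travel time t = 1.66e+04 m / 0.89 m/s = 1.865e+04 s = 0.2159 d.
C = 5.053·exp(−0.43·0.2159) = 5.053·0.9114 = 4.605 mg/L.

4.60 mg/L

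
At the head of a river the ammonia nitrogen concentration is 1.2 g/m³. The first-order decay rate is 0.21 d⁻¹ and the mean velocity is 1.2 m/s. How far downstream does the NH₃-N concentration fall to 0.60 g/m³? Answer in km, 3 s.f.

From C = C₀·e^(−kt), t = ln(C₀/C)/k = ln(1.2/0.60)/0.21 = 0.6931/0.21 = 3.301 d.
Distance = v·t = 1.2 m/s × 2.852e+05 s = 3.422e+05 m = 342.2 km.

342 km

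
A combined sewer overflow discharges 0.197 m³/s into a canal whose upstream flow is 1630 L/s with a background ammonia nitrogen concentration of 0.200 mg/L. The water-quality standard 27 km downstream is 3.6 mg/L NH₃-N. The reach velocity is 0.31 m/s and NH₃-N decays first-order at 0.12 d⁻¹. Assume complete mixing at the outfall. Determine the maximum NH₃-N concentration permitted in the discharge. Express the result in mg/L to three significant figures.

36.0 mg/L

1630 L/s = 1.63 m³/s.
Travel time to the compliance point: t = 2.7e+04/0.31 = 8.71e+04 s = 1.008 d; decay factor exp(−0.12·1.008) = 0.8861.
So the concentration just after mixing may be at most 3.6/0.8861 = 4.063 mg/L.
Mass balance: 4.063·1.827 = 0.197·Cₑ + 1.63·0.2.
Cₑ = (7.423 − 0.326) / 0.197 = 36.03 mg/L.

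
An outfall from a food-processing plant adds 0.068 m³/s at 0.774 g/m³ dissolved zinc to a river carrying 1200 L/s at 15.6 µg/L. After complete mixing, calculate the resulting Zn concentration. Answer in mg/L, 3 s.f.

1200 L/s = 1.2 m³/s.
15.6 µg/L = 0.0156 mg/L.
Conservation of mass across the mixing zone: C = (0.068·0.774 + 1.2·0.0156) / (0.068 + 1.2) = 0.07135/1.268 = 0.05627 mg/L.

0.0563 mg/L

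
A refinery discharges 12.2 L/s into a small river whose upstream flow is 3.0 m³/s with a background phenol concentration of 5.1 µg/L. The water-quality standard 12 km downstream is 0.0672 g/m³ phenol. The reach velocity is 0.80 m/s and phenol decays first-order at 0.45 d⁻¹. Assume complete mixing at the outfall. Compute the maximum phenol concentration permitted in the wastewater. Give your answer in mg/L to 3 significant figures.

12.2 L/s = 0.0122 m³/s.
5.1 µg/L = 0.0051 mg/L.
Travel time to the compliance point: t = 1.2e+04/0.80 = 1.5e+04 s = 0.1736 d; decay factor exp(−0.45·0.1736) = 0.9248.
So the concentration just after mixing may be at most 0.0672/0.9248 = 0.07266 mg/L.
Mass balance: 0.07266·3.012 = 0.0122·Cₑ + 3·0.0051.
Cₑ = (0.2189 − 0.0153) / 0.0122 = 16.69 mg/L.

16.7 mg/L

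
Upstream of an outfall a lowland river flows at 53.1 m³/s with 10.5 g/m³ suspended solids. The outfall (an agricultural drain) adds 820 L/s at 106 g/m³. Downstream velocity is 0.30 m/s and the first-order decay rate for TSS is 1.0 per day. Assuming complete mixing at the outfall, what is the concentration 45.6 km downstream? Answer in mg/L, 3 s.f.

2.06 mg/L

820 L/s = 0.82 m³/s.
After complete mixing, C₀ = (0.82·106 + 53.1·10.5) / 53.92 = 11.95 mg/L.
Travel time t = 4.56e+04 m / 0.30 m/s = 1.52e+05 s = 1.759 d.
C = 11.95·exp(−1.0·1.759) = 11.95·0.1722 = 2.058 mg/L.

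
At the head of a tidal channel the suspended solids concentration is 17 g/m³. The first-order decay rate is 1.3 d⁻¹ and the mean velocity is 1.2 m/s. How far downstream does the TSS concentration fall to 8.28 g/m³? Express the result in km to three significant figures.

57.4 km

From C = C₀·e^(−kt), t = ln(C₀/C)/k = ln(17/8.28)/1.3 = 0.7194/1.3 = 0.5534 d.
Distance = v·t = 1.2 m/s × 4.781e+04 s = 5.737e+04 m = 57.37 km.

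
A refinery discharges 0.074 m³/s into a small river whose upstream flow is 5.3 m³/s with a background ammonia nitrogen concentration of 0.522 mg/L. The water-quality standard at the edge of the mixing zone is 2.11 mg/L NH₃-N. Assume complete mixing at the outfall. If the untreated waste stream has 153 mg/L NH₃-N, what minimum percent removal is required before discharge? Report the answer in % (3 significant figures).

24.3 %

Mass balance: 2.11·5.374 = 0.074·Cₑ + 5.3·0.522.
Cₑ = (11.34 − 2.767) / 0.074 = 115.8 mg/L.
Required removal = 1 − 115.8/153 = 24.28 %.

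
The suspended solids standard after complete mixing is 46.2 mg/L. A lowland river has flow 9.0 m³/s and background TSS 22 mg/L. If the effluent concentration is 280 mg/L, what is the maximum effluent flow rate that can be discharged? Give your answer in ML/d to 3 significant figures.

Mass balance at complete mixing: C_std·(Q_w + Q_r) = Q_w·C_e + Q_r·C_b.
Rearranging, Q_w = Q_r·(C_std − C_b)/(C_e − C_std) = 9.0·(46.2 − 22) / (280 − 46.2) = 0.9316 m³/s.
= 80.49 ML/d.

80.5 ML/d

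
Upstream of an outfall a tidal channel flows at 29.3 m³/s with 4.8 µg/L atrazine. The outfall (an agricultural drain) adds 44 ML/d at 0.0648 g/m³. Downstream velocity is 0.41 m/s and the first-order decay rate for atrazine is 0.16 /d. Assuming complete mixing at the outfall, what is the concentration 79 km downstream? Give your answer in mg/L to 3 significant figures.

0.00408 mg/L

44 ML/d = 0.5093 m³/s.
4.8 µg/L = 0.0048 mg/L.
After complete mixing, C₀ = (0.5093·0.0648 + 29.3·0.0048) / 29.81 = 0.005825 mg/L.
Travel time t = 7.9e+04 m / 0.41 m/s = 1.927e+05 s = 2.23 d.
C = 0.005825·exp(−0.16·2.23) = 0.005825·0.6999 = 0.004077 mg/L.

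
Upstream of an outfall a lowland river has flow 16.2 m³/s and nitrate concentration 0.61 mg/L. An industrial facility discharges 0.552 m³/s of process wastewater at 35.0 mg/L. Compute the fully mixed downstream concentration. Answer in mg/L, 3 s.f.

By mass balance at complete mixing, C = (0.552·35 + 16.2·0.61) / (0.552 + 16.2) = 29.2/16.75 = 1.743 mg/L.

1.74 mg/L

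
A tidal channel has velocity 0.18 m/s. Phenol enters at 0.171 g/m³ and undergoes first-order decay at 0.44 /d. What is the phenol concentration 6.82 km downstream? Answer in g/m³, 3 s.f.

0.141 g/m³

Travel time t = 6.82 km / 0.18 m/s = 6820/0.18 = 3.789e+04 s = 0.4385 d.
First-order decay: C = 0.171·exp(−0.44·0.4385) = 0.171·0.8245 = 0.141 g/m³.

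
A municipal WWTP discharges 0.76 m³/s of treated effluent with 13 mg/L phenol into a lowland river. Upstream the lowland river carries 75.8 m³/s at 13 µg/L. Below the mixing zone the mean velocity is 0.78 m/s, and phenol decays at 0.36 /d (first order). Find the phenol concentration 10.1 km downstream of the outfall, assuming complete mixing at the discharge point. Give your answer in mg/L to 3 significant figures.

13 µg/L = 0.013 mg/L.
After complete mixing, C₀ = (0.76·13 + 75.8·0.013) / 76.56 = 0.1419 mg/L.
Travel time t = 1.01e+04 m / 0.78 m/s = 1.295e+04 s = 0.1499 d.
C = 0.1419·exp(−0.36·0.1499) = 0.1419·0.9475 = 0.1345 mg/L.

0.134 mg/L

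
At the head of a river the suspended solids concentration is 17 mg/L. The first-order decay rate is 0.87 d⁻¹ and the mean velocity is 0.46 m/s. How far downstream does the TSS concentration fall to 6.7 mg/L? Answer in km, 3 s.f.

From C = C₀·e^(−kt), t = ln(C₀/C)/k = ln(17/6.7)/0.87 = 0.9311/0.87 = 1.07 d.
Distance = v·t = 0.46 m/s × 9.247e+04 s = 4.254e+04 m = 42.54 km.

42.5 km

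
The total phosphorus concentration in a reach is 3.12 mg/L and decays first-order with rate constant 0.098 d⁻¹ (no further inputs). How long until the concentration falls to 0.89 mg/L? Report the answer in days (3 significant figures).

12.8 d

t = ln(C₀/C)/k = ln(3.12/0.89)/0.098 = 1.254/0.098 = 12.8 d.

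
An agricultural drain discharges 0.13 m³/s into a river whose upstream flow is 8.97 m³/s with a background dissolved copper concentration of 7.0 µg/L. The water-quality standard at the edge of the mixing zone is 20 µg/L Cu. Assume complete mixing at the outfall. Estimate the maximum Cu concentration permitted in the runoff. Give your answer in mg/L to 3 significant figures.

7.0 µg/L = 0.007 mg/L.
20 µg/L = 0.02 mg/L.
Mass balance: 0.02·9.1 = 0.13·Cₑ + 8.97·0.007.
Cₑ = (0.182 − 0.06279) / 0.13 = 0.917 mg/L.

0.917 mg/L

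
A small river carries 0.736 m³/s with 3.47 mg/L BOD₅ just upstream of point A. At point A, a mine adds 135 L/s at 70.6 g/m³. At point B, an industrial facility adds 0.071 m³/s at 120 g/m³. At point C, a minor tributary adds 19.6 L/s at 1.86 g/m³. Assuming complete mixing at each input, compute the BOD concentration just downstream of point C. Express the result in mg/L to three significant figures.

21.5 mg/L

135 L/s = 0.135 m³/s.
After input A: C = (0.736·3.47 + 0.135·70.6) / 0.871 = 13.87 mg/L.
After input B: C = (0.871·13.87 + 0.071·120) / 0.942 = 21.87 mg/L.
19.6 L/s = 0.0196 m³/s.
After input C: C = (0.942·21.87 + 0.0196·1.86) / 0.9616 = 21.47 mg/L.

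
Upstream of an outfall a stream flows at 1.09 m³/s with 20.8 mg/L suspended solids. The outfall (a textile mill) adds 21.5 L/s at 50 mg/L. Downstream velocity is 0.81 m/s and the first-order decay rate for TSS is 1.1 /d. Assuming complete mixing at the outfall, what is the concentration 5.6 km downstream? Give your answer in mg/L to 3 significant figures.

19.6 mg/L

21.5 L/s = 0.0215 m³/s.
After complete mixing, C₀ = (0.0215·50 + 1.09·20.8) / 1.112 = 21.36 mg/L.
Travel time t = 5600 m / 0.81 m/s = 6914 s = 0.08002 d.
C = 21.36·exp(−1.1·0.08002) = 21.36·0.9157 = 19.56 mg/L.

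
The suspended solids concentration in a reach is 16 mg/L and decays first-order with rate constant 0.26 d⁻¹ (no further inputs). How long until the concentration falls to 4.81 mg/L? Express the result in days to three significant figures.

4.62 d

t = ln(C₀/C)/k = ln(16/4.81)/0.26 = 1.202/0.26 = 4.623 d.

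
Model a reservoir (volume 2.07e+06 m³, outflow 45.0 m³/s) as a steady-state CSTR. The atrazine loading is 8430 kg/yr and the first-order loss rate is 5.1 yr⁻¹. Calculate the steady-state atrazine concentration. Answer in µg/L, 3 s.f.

5.89 µg/L

Outflow Q = 45.0 m³/s × 3.156e+07 s/yr = 1.42e+09 m³/yr.
Steady-state CSTR mass balance: W = Q·C + k·V·C, so C = W/(Q + kV).
Q + kV = 1.42e+09 + 5.1·2.07e+06 = 1.431e+09 m³/yr.
C = 8430/1.431e+09 = 5.892e-06 kg/m³ = 0.005892 mg/L = 5.892 µg/L.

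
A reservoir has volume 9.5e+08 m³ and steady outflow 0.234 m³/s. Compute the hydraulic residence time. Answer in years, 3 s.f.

Q = 0.234 m³/s × 3.156e+07 s/yr = 7.384e+06 m³/yr.
Hydraulic residence time τ = V/Q = 9.5e+08/7.384e+06 = 128.6 yr.

129 yr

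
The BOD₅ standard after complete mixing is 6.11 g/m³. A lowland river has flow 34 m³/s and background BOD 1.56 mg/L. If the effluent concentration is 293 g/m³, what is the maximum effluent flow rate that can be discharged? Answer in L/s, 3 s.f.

539 L/s

Mass balance at complete mixing: C_std·(Q_w + Q_r) = Q_w·C_e + Q_r·C_b.
Rearranging, Q_w = Q_r·(C_std − C_b)/(C_e − C_std) = 34·(6.11 − 1.56) / (293 − 6.11) = 0.5392 m³/s.
= 539.2 L/s.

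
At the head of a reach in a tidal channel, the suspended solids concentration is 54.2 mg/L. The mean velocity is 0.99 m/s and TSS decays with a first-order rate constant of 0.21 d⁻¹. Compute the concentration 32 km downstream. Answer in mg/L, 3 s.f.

Travel time t = 32 km / 0.99 m/s = 3.2e+04/0.99 = 3.232e+04 s = 0.3741 d.
First-order decay: C = 54.2·exp(−0.21·0.3741) = 54.2·0.9244 = 50.1 mg/L.

50.1 mg/L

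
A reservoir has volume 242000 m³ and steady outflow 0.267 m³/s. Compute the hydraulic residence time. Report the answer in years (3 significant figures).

Q = 0.267 m³/s × 3.156e+07 s/yr = 8.426e+06 m³/yr.
Hydraulic residence time τ = V/Q = 242000/8.426e+06 = 0.02872 yr.

0.0287 yr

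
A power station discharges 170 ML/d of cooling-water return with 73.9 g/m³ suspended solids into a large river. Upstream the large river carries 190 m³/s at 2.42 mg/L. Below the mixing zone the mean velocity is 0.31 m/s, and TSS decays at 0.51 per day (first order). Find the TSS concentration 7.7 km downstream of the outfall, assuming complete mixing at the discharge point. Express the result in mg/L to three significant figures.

170 ML/d = 1.968 m³/s.
After complete mixing, C₀ = (1.968·73.9 + 190·2.42) / 192 = 3.153 mg/L.
Travel time t = 7700 m / 0.31 m/s = 2.484e+04 s = 0.2875 d.
C = 3.153·exp(−0.51·0.2875) = 3.153·0.8636 = 2.723 mg/L.

2.72 mg/L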